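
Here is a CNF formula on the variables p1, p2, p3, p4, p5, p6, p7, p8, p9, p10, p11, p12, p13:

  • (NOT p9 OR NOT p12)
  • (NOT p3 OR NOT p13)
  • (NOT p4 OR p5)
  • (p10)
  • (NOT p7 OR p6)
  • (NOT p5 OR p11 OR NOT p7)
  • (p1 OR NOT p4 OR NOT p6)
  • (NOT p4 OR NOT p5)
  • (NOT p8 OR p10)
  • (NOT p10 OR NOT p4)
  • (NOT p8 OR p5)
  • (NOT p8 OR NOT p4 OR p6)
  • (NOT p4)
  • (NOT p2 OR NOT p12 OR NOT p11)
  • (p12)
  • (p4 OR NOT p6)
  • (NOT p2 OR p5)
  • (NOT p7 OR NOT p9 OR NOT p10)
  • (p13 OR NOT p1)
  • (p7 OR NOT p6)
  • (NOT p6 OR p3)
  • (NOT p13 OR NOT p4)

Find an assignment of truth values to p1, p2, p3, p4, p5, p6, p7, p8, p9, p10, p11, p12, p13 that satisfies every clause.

p1=True, p2=False, p3=False, p4=False, p5=True, p6=False, p7=False, p8=True, p9=False, p10=True, p11=False, p12=True, p13=True

(p10) is a unit clause, so p10 = True.
Unit propagation: (NOT p4) forces p4 = False.
(p12) is a unit clause, so p12 = True.
Unit propagation: (NOT p9) forces p9 = False.
Unit propagation: (NOT p6) forces p6 = False.
(NOT p7) is a unit clause, so p7 = False.
p2 occurs only negated in the remaining clauses — set p2 = False.
Pure literal: p3 appears only negated; assign p3 = False.
Try p1 = True.
  then p13 is forced to True.
Set p5 = True and propagate.
p8, p11 are now unconstrained; take p8 = True, p11 = False.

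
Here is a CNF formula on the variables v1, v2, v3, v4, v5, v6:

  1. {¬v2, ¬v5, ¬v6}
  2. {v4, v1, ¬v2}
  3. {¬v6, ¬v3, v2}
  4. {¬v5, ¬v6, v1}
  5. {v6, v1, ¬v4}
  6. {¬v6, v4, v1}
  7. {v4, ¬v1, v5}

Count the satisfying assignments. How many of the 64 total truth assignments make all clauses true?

24

Case analysis on v1 and v6:
  v1=T, v6=T: 5 of the 16 assignments to (v2,v3,v4,v5) work.
  v1=T, v6=F: v2, v3 free; 3 ways for (v4,v5) × 2^2 = 12.
  v1=F, v6=T: remaining (v2,v3,v4,v5) ∈ {(F,F,T,F); (T,F,T,F); (T,T,T,F)} — 3.
  v1=F, v6=F: remaining (v2,v3,v4,v5) ∈ {(F,F,F,F); (F,F,F,T); (F,T,F,F); (F,T,F,T)} — 4.
Total: 5 + 12 + 3 + 4 = 24.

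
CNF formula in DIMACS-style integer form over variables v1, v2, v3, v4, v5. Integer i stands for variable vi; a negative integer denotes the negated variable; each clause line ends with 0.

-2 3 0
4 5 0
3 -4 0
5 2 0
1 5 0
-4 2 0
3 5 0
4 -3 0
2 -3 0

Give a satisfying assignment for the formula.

v1=0, v2=1, v3=1, v4=1, v5=1

Pure literal: v5 appears only positively; assign v5 = True.
Branch on v2: take v2 = True.
  then v3 is forced to True.
  then v4 is forced to True.
v1 is now unconstrained; take v1 = False.
Every clause has at least one true literal under this assignment.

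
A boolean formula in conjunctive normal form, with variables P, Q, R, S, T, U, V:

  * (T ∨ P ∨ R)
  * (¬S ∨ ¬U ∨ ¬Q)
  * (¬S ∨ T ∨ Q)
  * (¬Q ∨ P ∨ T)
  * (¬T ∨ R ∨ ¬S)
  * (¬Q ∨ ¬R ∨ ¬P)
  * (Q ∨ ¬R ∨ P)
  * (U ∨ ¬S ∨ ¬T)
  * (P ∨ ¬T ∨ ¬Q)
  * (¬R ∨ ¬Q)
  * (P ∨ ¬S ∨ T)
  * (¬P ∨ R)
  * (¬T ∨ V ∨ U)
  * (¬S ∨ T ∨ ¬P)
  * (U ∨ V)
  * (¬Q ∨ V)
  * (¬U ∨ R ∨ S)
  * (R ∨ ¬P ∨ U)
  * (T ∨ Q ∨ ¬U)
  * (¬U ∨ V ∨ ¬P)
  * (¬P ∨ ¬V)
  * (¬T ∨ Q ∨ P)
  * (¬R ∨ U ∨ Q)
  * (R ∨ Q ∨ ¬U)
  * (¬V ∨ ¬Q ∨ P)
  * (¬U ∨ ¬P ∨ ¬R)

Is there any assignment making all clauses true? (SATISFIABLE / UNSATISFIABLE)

UNSATISFIABLE

P = True:
  propagation gives R=True, Q=False, V=False, U=True; an empty clause results — contradiction.
P = False:
  Q = True:
    propagation gives T=True; an empty clause results — contradiction.
  Q = False:
    propagation gives R=False, T=True; an empty clause results — contradiction.
Every branch closes, so no satisfying assignment exists.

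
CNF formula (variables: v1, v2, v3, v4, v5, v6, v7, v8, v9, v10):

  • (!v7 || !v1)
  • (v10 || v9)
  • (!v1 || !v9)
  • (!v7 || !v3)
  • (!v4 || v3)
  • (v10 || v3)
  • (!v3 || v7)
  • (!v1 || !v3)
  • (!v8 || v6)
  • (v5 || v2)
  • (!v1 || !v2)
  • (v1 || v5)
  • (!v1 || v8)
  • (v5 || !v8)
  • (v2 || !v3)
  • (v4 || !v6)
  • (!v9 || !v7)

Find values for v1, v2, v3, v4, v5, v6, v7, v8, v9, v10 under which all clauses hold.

v5 occurs only positively in the remaining clauses — set v5 = True.
Pure literal: v10 appears only positively; assign v10 = True.
Branch on v1: take v1 = False.
Set v2 = False and propagate.
  then v3 is forced to False.
  then v4 is forced to False.
  then v6 is forced to False.
  then v8 is forced to False.
For the remaining variables, v7 = False, v9 = True works.

v1=F, v2=F, v3=F, v4=F, v5=T, v6=F, v7=F, v8=F, v9=T, v10=T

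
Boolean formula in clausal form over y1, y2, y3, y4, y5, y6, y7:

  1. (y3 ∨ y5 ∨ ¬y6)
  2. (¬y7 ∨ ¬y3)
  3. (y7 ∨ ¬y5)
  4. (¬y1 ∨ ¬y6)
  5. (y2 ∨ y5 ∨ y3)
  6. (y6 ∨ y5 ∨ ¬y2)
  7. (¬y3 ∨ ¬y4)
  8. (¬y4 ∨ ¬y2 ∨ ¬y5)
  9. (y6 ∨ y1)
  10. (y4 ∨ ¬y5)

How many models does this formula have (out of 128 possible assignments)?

5

Satisfying assignments:
  y1=0 y2=0 y3=0 y4=1 y5=1 y6=1 y7=1
  y1=0 y2=0 y3=1 y4=0 y5=0 y6=1 y7=0
  y1=0 y2=1 y3=1 y4=0 y5=0 y6=1 y7=0
  y1=1 y2=0 y3=0 y4=1 y5=1 y6=0 y7=1
  y1=1 y2=0 y3=1 y4=0 y5=0 y6=0 y7=0
Count: 5.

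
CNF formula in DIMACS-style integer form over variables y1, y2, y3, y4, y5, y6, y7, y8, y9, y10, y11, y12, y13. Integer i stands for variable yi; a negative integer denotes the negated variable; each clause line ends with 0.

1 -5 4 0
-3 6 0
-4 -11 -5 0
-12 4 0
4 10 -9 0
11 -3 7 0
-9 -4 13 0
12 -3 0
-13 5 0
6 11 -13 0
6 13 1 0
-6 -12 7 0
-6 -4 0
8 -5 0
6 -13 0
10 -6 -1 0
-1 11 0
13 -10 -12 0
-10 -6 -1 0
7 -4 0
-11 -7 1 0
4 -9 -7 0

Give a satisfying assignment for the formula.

Pure literal: y3 appears only negated; assign y3 = False.
Pure literal: y8 appears only positively; assign y8 = True.
Try y1 = True.
  then y11 is forced to True.
Set y4 = True and propagate.
  then y5 is forced to False.
  then y13 is forced to False.
  then y9 is forced to False.
  then y6 is forced to False.
  then y7 is forced to True.
Set y10 = False and propagate.
y2, y12 are now unconstrained; take y2 = True, y12 = False.

y1=True, y2=True, y3=False, y4=True, y5=False, y6=False, y7=True, y8=True, y9=False, y10=False, y11=True, y12=False, y13=False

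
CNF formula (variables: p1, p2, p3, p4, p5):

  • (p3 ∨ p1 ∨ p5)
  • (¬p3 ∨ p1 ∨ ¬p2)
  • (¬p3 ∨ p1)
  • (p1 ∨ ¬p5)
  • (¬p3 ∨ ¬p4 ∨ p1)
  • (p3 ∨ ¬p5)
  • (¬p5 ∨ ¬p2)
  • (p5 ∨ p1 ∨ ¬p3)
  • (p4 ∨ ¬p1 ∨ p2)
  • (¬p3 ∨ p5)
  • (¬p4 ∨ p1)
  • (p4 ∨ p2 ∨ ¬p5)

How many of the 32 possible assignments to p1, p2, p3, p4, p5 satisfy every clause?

4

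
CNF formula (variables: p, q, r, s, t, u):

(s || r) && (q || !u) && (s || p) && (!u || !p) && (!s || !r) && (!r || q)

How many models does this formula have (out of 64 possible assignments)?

12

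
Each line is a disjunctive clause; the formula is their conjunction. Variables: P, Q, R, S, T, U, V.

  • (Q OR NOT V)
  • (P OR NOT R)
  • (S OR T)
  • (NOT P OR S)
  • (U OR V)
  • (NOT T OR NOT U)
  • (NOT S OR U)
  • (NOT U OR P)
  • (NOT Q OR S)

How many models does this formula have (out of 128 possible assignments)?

6

The models are:
  P=1 Q=0 R=0 S=1 T=0 U=1 V=0
  P=1 Q=0 R=1 S=1 T=0 U=1 V=0
  P=1 Q=1 R=0 S=1 T=0 U=1 V=0
  P=1 Q=1 R=0 S=1 T=0 U=1 V=1
  P=1 Q=1 R=1 S=1 T=0 U=1 V=0
  P=1 Q=1 R=1 S=1 T=0 U=1 V=1
Count: 6.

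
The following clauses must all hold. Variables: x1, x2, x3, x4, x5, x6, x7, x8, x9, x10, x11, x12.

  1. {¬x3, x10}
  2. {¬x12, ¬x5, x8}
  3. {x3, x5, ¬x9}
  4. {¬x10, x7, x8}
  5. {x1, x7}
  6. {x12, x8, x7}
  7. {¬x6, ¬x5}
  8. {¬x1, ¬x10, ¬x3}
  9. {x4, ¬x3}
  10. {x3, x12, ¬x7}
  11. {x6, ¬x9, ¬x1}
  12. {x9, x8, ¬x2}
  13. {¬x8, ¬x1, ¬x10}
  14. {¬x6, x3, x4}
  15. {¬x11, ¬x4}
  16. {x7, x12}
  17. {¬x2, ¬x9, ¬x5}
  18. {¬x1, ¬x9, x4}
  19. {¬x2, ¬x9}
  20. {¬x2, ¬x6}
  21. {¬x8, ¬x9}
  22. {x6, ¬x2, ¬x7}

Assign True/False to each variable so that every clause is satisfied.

x1 = True  x2 = False  x3 = False  x4 = True  x5 = False  x6 = False  x7 = True  x8 = True  x9 = False  x10 = False  x11 = False  x12 = True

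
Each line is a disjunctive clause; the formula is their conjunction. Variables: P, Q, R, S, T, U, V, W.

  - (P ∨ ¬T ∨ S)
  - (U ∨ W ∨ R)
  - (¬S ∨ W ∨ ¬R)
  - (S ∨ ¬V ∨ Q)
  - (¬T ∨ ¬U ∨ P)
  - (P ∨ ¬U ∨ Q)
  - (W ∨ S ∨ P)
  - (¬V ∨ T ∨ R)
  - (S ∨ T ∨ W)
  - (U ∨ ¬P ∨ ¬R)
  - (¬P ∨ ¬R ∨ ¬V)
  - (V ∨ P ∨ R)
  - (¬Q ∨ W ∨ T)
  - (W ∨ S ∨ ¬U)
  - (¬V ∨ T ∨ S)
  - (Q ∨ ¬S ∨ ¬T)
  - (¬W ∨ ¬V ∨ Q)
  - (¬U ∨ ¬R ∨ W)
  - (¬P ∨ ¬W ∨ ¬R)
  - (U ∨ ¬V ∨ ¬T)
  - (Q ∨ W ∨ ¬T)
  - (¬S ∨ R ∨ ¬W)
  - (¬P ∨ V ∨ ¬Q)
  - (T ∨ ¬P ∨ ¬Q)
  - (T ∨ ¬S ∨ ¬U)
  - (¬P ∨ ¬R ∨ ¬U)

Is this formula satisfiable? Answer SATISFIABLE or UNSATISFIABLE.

Branch on P: take P = False.
Set Q = True and propagate.
For the remaining variables, R = True, S = True, T = False, U = False, V = True, W = True works.
So P=F, Q=T, R=T, S=T, T=F, U=F, V=T, W=T is a satisfying assignment.

SATISFIABLE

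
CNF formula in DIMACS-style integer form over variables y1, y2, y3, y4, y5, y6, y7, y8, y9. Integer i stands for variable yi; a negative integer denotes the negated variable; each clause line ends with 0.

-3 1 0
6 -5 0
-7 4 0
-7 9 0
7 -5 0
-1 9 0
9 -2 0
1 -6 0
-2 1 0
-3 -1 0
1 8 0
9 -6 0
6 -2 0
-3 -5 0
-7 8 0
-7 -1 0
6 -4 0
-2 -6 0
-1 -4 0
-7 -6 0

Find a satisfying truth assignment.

Pure literal: y2 appears only negated; assign y2 = False.
y3 occurs only negated in the remaining clauses — set y3 = False.
Set y1 = True and propagate.
  then y9 is forced to True.
  then y7 is forced to False.
  then y5 is forced to False.
  then y4 is forced to False.
y6, y8 are now unconstrained; take y6 = False, y8 = True.
Every clause has at least one true literal under this assignment.

y1=1, y2=0, y3=0, y4=0, y5=0, y6=0, y7=0, y8=1, y9=1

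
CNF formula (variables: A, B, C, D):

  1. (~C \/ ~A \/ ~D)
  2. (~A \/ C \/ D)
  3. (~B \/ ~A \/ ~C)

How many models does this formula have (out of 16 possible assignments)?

11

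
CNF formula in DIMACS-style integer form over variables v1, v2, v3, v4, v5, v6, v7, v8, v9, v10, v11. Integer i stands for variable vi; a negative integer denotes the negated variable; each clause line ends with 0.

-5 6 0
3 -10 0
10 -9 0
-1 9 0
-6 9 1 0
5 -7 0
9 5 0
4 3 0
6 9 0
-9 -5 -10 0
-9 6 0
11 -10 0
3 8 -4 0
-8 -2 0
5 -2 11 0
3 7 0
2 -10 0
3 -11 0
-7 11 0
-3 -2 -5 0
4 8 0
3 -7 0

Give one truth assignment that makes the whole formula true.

Branch on v1: take v1 = False.
The remaining clauses are satisfied by v2 = True, v3 = True, v4 = True, v5 = False, v6 = True, v7 = False, v8 = False, v9 = True, v10 = True, v11 = True.
Every clause has at least one true literal under this assignment.
Check each clause:
  1. (¬v5 ∨ v6) — ¬v5 is true.
  2. (¬v10 ∨ v3) — v3 is true.
  3. (v10 ∨ ¬v9) — v10 is true.
  4. (v9 ∨ ¬v1) — v9 is true.
  5. (v9 ∨ v1 ∨ ¬v6) — v9 is true.
  6. (v5 ∨ ¬v7) — ¬v7 is true.
  7. (v5 ∨ v9) — v9 is true.
  8. (v4 ∨ v3) — v3 is true.
  9. (v9 ∨ v6) — v9 is true.
  10. (¬v5 ∨ ¬v9 ∨ ¬v10) — ¬v5 is true.
  11. (v6 ∨ ¬v9) — v6 is true.
  12. (¬v10 ∨ v11) — v11 is true.
  13. (v8 ∨ ¬v4 ∨ v3) — v3 is true.
  14. (¬v8 ∨ ¬v2) — ¬v8 is true.
  15. (¬v2 ∨ v5 ∨ v11) — v11 is true.
  16. (v7 ∨ v3) — v3 is true.
  17. (¬v10 ∨ v2) — v2 is true.
  18. (¬v11 ∨ v3) — v3 is true.
  19. (v11 ∨ ¬v7) — ¬v7 is true.
  20. (¬v2 ∨ ¬v5 ∨ ¬v3) — ¬v5 is true.
  21. (v8 ∨ v4) — v4 is true.
  22. (v3 ∨ ¬v7) — ¬v7 is true.

v1 = F, v2 = T, v3 = T, v4 = T, v5 = F, v6 = T, v7 = F, v8 = F, v9 = T, v10 = T, v11 = T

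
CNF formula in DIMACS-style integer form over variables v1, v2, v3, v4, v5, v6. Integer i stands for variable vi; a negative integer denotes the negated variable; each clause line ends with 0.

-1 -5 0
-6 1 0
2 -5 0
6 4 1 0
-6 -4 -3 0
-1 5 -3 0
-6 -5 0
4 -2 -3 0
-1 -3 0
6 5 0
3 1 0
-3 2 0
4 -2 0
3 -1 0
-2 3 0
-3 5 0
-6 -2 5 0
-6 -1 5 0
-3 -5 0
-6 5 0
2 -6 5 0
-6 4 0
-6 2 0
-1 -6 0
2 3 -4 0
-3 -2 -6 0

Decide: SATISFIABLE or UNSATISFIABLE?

UNSATISFIABLE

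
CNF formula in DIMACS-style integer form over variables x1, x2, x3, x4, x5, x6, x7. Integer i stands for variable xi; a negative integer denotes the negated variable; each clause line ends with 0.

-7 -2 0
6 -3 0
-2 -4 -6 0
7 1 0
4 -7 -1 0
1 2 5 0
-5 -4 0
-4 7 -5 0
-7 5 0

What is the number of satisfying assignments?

19

Case analysis on x7 and x4:
  x7=1, x4=1: a clause becomes empty — 0.
  x7=1, x4=0: remaining (x1,x2,x3,x5,x6) ∈ {(0,0,0,1,0); (0,0,0,1,1); (0,0,1,1,1)} — 3.
  x7=0, x4=1: remaining (x1,x2,x3,x5,x6) ∈ {(1,0,0,0,0); (1,0,0,0,1); (1,0,1,0,1); (1,1,0,0,0)} — 4.
  x7=0, x4=0: x2, x5 free; 3 ways for (x1,x3,x6) × 2^2 = 12.
Total: 0 + 3 + 4 + 12 = 19.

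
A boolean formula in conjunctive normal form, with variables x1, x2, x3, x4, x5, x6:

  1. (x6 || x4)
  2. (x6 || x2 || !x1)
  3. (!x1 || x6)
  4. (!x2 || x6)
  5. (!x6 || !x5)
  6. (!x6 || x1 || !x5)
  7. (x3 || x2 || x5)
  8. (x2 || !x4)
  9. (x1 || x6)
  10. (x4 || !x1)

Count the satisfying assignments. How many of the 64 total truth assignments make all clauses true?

7

Satisfying assignments:
  x1=F x2=F x3=T x4=F x5=F x6=T
  x1=F x2=T x3=F x4=F x5=F x6=T
  x1=F x2=T x3=F x4=T x5=F x6=T
  x1=F x2=T x3=T x4=F x5=F x6=T
  x1=F x2=T x3=T x4=T x5=F x6=T
  x1=T x2=T x3=F x4=T x5=F x6=T
  x1=T x2=T x3=T x4=T x5=F x6=T
Count: 7.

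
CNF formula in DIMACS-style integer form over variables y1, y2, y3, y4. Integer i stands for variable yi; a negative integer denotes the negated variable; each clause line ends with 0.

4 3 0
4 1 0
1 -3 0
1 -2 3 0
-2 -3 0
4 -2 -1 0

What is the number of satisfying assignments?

5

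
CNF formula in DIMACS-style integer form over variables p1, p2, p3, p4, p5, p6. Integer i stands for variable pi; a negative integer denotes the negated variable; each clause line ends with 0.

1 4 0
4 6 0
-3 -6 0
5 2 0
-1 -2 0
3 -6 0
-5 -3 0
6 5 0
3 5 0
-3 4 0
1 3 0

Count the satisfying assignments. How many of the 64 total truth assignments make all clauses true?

1

The models are:
  p1=T p2=F p3=F p4=T p5=T p6=F
Count: 1.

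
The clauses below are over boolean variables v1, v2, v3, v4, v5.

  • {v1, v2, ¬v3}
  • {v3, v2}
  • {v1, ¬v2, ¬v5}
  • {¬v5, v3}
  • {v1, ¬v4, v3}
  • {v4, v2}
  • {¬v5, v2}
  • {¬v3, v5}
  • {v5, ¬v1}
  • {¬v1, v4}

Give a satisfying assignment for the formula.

Set v1 = False and propagate.
For the remaining variables, v2 = True, v3 = False, v4 = False, v5 = False works.

v1=F, v2=T, v3=F, v4=F, v5=F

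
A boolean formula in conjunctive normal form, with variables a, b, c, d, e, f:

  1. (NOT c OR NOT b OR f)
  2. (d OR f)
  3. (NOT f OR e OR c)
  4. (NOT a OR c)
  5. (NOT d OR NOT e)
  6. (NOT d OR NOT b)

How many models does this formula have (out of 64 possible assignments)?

15

Split on c, then d.
  c=T, d=T: remaining (a,b,e,f) ∈ {(F,F,F,F); (F,F,F,T); (T,F,F,F); (T,F,F,T)} — 4.
  c=T, d=F: forces f=T; a, b, e free → 2^3 = 8.
  c=F, d=T: remaining (a,b,e,f) ∈ {(F,F,F,F)} — 1.
  c=F, d=F: remaining (a,b,e,f) ∈ {(F,F,T,T); (F,T,T,T)} — 2.
Total: 4 + 8 + 1 + 2 = 15.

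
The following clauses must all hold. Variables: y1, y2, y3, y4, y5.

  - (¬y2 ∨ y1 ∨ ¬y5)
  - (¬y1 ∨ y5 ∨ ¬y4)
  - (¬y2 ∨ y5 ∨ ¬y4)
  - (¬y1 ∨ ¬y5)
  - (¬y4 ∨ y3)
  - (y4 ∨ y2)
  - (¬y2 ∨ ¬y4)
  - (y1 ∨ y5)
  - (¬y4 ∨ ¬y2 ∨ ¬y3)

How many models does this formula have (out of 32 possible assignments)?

3

The models are:
  y1=F y2=F y3=T y4=T y5=T
  y1=T y2=T y3=F y4=F y5=F
  y1=T y2=T y3=T y4=F y5=F
That's 3 in total.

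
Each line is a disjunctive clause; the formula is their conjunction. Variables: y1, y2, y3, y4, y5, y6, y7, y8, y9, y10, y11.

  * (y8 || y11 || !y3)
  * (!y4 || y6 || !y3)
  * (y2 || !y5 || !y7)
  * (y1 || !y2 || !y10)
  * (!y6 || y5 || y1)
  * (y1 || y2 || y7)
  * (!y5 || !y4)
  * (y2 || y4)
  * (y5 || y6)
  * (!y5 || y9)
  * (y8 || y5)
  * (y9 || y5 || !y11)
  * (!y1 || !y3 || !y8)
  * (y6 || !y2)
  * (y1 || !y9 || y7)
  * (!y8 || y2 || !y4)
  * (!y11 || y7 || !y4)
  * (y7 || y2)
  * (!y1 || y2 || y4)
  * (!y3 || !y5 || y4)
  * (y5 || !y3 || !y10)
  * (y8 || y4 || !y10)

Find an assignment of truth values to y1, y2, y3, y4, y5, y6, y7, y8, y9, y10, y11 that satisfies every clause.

Pure literal: y3 appears only negated; assign y3 = False.
Branch on y1: take y1 = True.
For the remaining variables, y2 = True, y4 = False, y5 = False, y6 = True, y7 = False, y8 = True, y9 = False, y10 = True, y11 = False works.
Every clause has at least one true literal under this assignment.
Check each clause:
  1. (y11 || y8 || !y3) — y8 is true.
  2. (!y4 || y6 || !y3) — !y4 is true.
  3. (y2 || !y7 || !y5) — !y7 is true.
  4. (!y2 || !y10 || y1) — y1 is true.
  5. (y1 || !y6 || y5) — y1 is true.
  6. (y1 || y2 || y7) — y1 is true.
  7. (!y5 || !y4) — !y5 is true.
  8. (y2 || y4) — y2 is true.
  9. (y5 || y6) — y6 is true.
  10. (y9 || !y5) — !y5 is true.
  11. (y5 || y8) — y8 is true.
  12. (!y11 || y9 || y5) — !y11 is true.
  13. (!y3 || !y8 || !y1) — !y3 is true.
  14. (!y2 || y6) — y6 is true.
  15. (y1 || !y9 || y7) — y1 is true.
  16. (!y8 || !y4 || y2) — y2 is true.
  17. (!y4 || y7 || !y11) — !y4 is true.
  18. (y2 || y7) — y2 is true.
  19. (y2 || !y1 || y4) — y2 is true.
  20. (y4 || !y5 || !y3) — !y5 is true.
  21. (y5 || !y10 || !y3) — !y3 is true.
  22. (y8 || !y10 || y4) — y8 is true.

y1=T  y2=T  y3=F  y4=F  y5=F  y6=T  y7=F  y8=T  y9=F  y10=T  y11=F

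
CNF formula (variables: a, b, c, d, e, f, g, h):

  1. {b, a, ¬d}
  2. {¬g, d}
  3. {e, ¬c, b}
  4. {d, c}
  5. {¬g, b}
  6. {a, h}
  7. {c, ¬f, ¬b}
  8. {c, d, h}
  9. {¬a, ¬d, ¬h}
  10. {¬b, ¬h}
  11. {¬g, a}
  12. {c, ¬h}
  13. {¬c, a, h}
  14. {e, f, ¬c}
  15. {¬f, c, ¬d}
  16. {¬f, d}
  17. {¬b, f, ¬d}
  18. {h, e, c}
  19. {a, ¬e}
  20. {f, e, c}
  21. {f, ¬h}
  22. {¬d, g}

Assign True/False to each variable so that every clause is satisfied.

a = 1, b = 1, c = 1, d = 0, e = 1, f = 0, g = 0, h = 0

Check each clause:
  1. {a, ¬d, b} — a is true.
  2. {d, ¬g} — ¬g is true.
  3. {e, ¬c, b} — b is true.
  4. {d, c} — c is true.
  5. {b, ¬g} — ¬g is true.
  6. {h, a} — a is true.
  7. {¬b, c, ¬f} — ¬f is true.
  8. {c, h, d} — c is true.
  9. {¬d, ¬a, ¬h} — ¬h is true.
  10. {¬h, ¬b} — ¬h is true.
  11. {¬g, a} — ¬g is true.
  12. {¬h, c} — ¬h is true.
  13. {a, h, ¬c} — a is true.
  14. {¬c, f, e} — e is true.
  15. {c, ¬d, ¬f} — ¬f is true.
  16. {d, ¬f} — ¬f is true.
  17. {¬b, ¬d, f} — ¬d is true.
  18. {c, e, h} — c is true.
  19. {¬e, a} — a is true.
  20. {f, e, c} — c is true.
  21. {f, ¬h} — ¬h is true.
  22. {¬d, g} — ¬d is true.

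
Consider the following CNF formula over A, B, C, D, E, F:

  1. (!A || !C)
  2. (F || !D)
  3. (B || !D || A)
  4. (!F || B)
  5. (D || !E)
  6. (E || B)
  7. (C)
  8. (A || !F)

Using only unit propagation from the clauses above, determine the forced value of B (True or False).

True

(C) is a unit clause: C = True.
(!A || !C): since C = True, the clause reduces to (!A). A = False.
(A || !F): since A = False, the clause reduces to (!F). F = False.
(F || !D): since F = False, the clause reduces to (!D). D = False.
(D || !E) with D = False leaves only !E, so E = False.
From (B || E) and E = False: B = True.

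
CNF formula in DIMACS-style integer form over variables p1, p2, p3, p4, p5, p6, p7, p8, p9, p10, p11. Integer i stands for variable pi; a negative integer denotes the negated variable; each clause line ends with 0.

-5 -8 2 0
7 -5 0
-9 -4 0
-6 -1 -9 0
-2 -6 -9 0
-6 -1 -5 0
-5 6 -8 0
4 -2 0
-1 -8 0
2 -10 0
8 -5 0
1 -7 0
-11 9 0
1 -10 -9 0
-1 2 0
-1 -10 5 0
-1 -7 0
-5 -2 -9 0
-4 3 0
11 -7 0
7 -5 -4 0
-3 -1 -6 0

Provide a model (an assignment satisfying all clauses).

p10 occurs only negated in the remaining clauses — set p10 = False.
Branch on p1: take p1 = False.
  then p7 is forced to False.
  then p5 is forced to False.
Set p2 = False and propagate.
For the remaining variables, p3 = True, p4 = True, p6 = False, p8 = False, p9 = False, p11 = False works.

p1 = 0, p2 = 0, p3 = 1, p4 = 1, p5 = 0, p6 = 0, p7 = 0, p8 = 0, p9 = 0, p10 = 0, p11 = 0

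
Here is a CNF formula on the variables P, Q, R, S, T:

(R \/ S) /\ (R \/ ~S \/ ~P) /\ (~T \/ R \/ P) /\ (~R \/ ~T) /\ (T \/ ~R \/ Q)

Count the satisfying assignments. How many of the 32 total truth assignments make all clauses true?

6

The models are:
  P=F Q=F R=F S=T T=F
  P=F Q=T R=F S=T T=F
  P=F Q=T R=T S=F T=F
  P=F Q=T R=T S=T T=F
  P=T Q=T R=T S=F T=F
  P=T Q=T R=T S=T T=F
Count: 6.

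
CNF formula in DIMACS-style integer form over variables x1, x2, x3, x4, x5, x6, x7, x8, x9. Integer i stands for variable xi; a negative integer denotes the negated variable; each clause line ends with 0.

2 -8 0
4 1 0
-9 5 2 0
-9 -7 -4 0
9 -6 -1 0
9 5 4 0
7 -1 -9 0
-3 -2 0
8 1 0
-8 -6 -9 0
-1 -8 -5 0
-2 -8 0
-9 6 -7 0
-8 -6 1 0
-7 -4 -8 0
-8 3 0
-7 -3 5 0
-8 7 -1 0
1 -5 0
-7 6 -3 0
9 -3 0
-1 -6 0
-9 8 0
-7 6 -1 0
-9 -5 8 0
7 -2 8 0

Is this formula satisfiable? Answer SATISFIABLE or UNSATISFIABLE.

SATISFIABLE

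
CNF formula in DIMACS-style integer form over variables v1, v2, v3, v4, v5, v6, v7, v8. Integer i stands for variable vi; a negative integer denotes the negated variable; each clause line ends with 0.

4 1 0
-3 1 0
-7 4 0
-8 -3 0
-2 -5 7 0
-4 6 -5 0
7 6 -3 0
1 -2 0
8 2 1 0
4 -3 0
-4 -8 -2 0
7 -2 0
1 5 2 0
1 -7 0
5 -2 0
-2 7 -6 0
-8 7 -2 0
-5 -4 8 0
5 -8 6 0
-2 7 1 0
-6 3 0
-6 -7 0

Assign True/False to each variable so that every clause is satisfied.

v1 = T, v2 = F, v3 = F, v4 = F, v5 = F, v6 = F, v7 = F, v8 = F

Check each clause:
  1. {v4, v1} — v1 is true.
  2. {v1, ¬v3} — v1 is true.
  3. {¬v7, v4} — ¬v7 is true.
  4. {¬v3, ¬v8} — ¬v8 is true.
  5. {v7, ¬v5, ¬v2} — ¬v5 is true.
  6. {v6, ¬v5, ¬v4} — ¬v5 is true.
  7. {v6, ¬v3, v7} — ¬v3 is true.
  8. {¬v2, v1} — v1 is true.
  9. {v2, v1, v8} — v1 is true.
  10. {v4, ¬v3} — ¬v3 is true.
  11. {¬v4, ¬v8, ¬v2} — ¬v8 is true.
  12. {¬v2, v7} — ¬v2 is true.
  13. {v5, v2, v1} — v1 is true.
  14. {¬v7, v1} — ¬v7 is true.
  15. {v5, ¬v2} — ¬v2 is true.
  16. {v7, ¬v6, ¬v2} — ¬v6 is true.
  17. {¬v8, v7, ¬v2} — ¬v8 is true.
  18. {¬v5, ¬v4, v8} — ¬v5 is true.
  19. {v6, ¬v8, v5} — ¬v8 is true.
  20. {¬v2, v1, v7} — v1 is true.
  21. {v3, ¬v6} — ¬v6 is true.
  22. {¬v7, ¬v6} — ¬v7 is true.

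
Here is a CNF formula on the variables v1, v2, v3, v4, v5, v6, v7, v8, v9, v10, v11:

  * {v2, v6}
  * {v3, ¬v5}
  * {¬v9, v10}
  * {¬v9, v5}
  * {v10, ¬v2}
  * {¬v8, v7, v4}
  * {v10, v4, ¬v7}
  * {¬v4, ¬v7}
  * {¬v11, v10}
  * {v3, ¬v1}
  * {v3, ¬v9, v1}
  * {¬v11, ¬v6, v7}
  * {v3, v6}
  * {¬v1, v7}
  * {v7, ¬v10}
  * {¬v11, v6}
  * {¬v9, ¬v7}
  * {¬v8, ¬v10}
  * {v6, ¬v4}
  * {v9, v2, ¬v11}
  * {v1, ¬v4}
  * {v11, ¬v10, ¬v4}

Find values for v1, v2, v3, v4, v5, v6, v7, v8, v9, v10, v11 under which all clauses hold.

v1=0, v2=0, v3=1, v4=0, v5=1, v6=1, v7=1, v8=0, v9=0, v10=1, v11=0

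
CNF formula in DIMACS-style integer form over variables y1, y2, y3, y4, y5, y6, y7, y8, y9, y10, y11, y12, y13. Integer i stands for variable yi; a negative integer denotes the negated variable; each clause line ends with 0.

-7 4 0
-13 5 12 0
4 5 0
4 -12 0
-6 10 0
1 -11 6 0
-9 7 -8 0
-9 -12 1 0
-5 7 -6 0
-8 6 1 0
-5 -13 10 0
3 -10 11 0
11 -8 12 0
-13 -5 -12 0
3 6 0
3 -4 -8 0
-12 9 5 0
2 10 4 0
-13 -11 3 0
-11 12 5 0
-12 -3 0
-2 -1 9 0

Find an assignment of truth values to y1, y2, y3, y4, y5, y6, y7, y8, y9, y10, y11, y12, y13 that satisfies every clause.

y1=True  y2=True  y3=True  y4=True  y5=True  y6=False  y7=True  y8=True  y9=True  y10=True  y11=True  y12=False  y13=True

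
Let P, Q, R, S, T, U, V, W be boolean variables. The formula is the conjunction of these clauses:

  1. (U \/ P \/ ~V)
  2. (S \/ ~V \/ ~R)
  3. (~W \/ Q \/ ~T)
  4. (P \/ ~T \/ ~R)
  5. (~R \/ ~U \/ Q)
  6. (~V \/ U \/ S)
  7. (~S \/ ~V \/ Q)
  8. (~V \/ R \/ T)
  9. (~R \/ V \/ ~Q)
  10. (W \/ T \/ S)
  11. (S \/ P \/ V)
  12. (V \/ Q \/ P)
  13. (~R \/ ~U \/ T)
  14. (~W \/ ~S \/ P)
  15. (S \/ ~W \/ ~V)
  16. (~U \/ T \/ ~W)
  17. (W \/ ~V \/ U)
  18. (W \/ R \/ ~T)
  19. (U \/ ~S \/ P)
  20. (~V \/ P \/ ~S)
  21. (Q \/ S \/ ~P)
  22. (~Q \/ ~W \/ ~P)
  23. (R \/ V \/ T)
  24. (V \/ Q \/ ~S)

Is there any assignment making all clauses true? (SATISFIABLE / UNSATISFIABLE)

SATISFIABLE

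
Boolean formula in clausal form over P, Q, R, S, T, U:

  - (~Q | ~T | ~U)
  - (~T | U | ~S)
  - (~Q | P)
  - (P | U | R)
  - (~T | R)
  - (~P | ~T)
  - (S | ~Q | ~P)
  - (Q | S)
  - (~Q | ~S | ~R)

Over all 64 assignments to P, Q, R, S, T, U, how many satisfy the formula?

10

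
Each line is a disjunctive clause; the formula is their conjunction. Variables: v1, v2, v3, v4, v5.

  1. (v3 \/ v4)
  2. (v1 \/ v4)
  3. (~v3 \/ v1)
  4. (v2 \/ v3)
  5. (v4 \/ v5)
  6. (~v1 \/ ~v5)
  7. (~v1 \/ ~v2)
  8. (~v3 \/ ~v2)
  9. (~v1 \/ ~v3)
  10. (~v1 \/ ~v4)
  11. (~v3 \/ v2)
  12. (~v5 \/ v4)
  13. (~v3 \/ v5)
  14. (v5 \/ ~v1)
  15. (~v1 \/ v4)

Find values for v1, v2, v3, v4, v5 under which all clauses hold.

v1 = 0, v2 = 1, v3 = 0, v4 = 1, v5 = 1

Try v1 = False.
  then v4 is forced to True.
  then v3 is forced to False.
  then v2 is forced to True.
v5 is now unconstrained; take v5 = True.
Check each clause:
  1. (v3 \/ v4) — v4 is true.
  2. (v4 \/ v1) — v4 is true.
  3. (~v3 \/ v1) — ~v3 is true.
  4. (v2 \/ v3) — v2 is true.
  5. (v5 \/ v4) — v4 is true.
  6. (~v1 \/ ~v5) — ~v1 is true.
  7. (~v1 \/ ~v2) — ~v1 is true.
  8. (~v2 \/ ~v3) — ~v3 is true.
  9. (~v3 \/ ~v1) — ~v3 is true.
  10. (~v4 \/ ~v1) — ~v1 is true.
  11. (~v3 \/ v2) — v2 is true.
  12. (v4 \/ ~v5) — v4 is true.
  13. (~v3 \/ v5) — ~v3 is true.
  14. (~v1 \/ v5) — v5 is true.
  15. (v4 \/ ~v1) — v4 is true.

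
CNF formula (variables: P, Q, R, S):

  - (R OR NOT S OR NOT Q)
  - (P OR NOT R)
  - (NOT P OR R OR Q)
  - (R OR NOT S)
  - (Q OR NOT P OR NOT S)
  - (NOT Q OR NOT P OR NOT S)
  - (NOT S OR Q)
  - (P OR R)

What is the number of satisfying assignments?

3

The models are:
  P=1 Q=0 R=1 S=0
  P=1 Q=1 R=0 S=0
  P=1 Q=1 R=1 S=0
That's 3 in total.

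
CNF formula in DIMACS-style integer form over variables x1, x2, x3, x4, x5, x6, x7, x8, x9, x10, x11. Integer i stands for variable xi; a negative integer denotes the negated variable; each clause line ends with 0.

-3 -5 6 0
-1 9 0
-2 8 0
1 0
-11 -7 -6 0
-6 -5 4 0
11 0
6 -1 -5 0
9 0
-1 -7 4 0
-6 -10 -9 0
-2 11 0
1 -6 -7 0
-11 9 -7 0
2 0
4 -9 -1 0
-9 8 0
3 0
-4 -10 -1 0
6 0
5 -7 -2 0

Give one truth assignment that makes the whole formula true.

x1=True, x2=True, x3=True, x4=True, x5=False, x6=True, x7=False, x8=True, x9=True, x10=False, x11=True

The clause (x1) is unit: x1 must be True.
Unit propagation: (x9) forces x9 = True.
The clause (x11) is unit: x11 must be True.
The clause (x2) is unit: x2 must be True.
The clause (x8) is unit: x8 must be True.
(x4) is a unit clause, so x4 = True.
(x3) is a unit clause, so x3 = True.
Unit propagation: (~x10) forces x10 = False.
(x6) is a unit clause, so x6 = True.
The clause (~x7) is unit: x7 must be False.
x5 is now unconstrained; take x5 = False.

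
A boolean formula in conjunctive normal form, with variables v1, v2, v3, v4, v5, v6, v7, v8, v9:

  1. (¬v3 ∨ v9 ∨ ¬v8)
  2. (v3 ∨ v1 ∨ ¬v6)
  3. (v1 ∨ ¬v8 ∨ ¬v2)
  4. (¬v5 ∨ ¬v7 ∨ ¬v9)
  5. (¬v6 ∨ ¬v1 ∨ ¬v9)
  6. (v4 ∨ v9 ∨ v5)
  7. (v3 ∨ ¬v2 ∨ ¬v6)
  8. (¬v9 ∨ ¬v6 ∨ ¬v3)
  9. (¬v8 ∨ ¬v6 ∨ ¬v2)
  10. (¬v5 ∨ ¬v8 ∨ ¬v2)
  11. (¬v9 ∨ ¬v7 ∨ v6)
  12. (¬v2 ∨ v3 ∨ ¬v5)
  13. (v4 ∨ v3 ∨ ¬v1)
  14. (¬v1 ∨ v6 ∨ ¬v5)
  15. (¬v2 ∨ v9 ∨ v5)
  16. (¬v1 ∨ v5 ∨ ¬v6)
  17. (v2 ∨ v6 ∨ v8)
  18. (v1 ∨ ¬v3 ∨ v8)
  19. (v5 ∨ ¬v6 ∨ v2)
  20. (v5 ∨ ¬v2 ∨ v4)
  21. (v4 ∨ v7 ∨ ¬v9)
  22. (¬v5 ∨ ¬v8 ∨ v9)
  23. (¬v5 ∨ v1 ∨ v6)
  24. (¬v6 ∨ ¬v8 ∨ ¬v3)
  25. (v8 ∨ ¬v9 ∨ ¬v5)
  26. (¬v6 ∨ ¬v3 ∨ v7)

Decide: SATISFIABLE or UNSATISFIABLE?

SATISFIABLE

Pure literal: v4 appears only positively; assign v4 = True.
Try v1 = True.
Branch on v2: take v2 = False.
Branch on v3: take v3 = False.
The remaining clauses are satisfied by v5 = True, v6 = True, v7 = True, v8 = False, v9 = False.
So v1=True, v2=False, v3=False, v4=True, v5=True, v6=True, v7=True, v8=False, v9=False is a satisfying assignment.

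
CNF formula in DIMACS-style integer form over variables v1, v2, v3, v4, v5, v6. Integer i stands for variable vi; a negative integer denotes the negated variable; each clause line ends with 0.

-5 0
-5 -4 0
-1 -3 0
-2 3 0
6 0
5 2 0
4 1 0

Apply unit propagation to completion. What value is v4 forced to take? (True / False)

(NOT v5) stands alone — v5 = False.
(v6) stands alone — v6 = True.
(v2 OR v5): since v5 = False, the clause reduces to (v2). v2 = True.
(v3 OR NOT v2): since v2 = True, the clause reduces to (v3). v3 = True.
From (NOT v3 OR NOT v1) and v3 = True: v1 = False.
(v1 OR v4) with v1 = False leaves only v4, so v4 = True.

True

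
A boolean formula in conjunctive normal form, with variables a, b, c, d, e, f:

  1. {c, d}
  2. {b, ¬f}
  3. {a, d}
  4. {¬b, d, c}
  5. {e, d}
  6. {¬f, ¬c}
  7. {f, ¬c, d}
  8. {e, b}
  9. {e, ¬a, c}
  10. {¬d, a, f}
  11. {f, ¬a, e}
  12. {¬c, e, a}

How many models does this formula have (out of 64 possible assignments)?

Satisfying assignments:
  a=0 b=1 c=0 d=1 e=0 f=1
  a=0 b=1 c=0 d=1 e=1 f=1
  a=1 b=0 c=0 d=1 e=1 f=0
  a=1 b=0 c=1 d=1 e=1 f=0
  a=1 b=1 c=0 d=1 e=1 f=0
  a=1 b=1 c=0 d=1 e=1 f=1
  a=1 b=1 c=1 d=1 e=1 f=0
That's 7 in total.

7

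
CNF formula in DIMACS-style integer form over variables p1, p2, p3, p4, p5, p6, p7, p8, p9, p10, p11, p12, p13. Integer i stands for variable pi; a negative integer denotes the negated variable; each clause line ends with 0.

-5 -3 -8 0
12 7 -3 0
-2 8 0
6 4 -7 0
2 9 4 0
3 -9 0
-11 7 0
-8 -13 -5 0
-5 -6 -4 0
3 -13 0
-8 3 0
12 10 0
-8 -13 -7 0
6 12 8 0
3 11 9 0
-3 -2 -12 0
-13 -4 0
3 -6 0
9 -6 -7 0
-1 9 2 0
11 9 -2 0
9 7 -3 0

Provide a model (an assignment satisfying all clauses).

p1 = 0, p2 = 0, p3 = 0, p4 = 1, p5 = 1, p6 = 0, p7 = 1, p8 = 0, p9 = 0, p10 = 1, p11 = 1, p12 = 1, p13 = 0

Check each clause:
  1. (~p8 \/ ~p3 \/ ~p5) — ~p8 is true.
  2. (p12 \/ p7 \/ ~p3) — p12 is true.
  3. (~p2 \/ p8) — ~p2 is true.
  4. (p6 \/ p4 \/ ~p7) — p4 is true.
  5. (p2 \/ p4 \/ p9) — p4 is true.
  6. (~p9 \/ p3) — ~p9 is true.
  7. (~p11 \/ p7) — p7 is true.
  8. (~p8 \/ ~p5 \/ ~p13) — ~p8 is true.
  9. (~p4 \/ ~p5 \/ ~p6) — ~p6 is true.
  10. (p3 \/ ~p13) — ~p13 is true.
  11. (~p8 \/ p3) — ~p8 is true.
  12. (p12 \/ p10) — p10 is true.
  13. (~p8 \/ ~p7 \/ ~p13) — ~p8 is true.
  14. (p12 \/ p8 \/ p6) — p12 is true.
  15. (p3 \/ p9 \/ p11) — p11 is true.
  16. (~p3 \/ ~p12 \/ ~p2) — ~p3 is true.
  17. (~p4 \/ ~p13) — ~p13 is true.
  18. (p3 \/ ~p6) — ~p6 is true.
  19. (~p7 \/ ~p6 \/ p9) — ~p6 is true.
  20. (p9 \/ p2 \/ ~p1) — ~p1 is true.
  21. (p9 \/ ~p2 \/ p11) — p11 is true.
  22. (~p3 \/ p7 \/ p9) — ~p3 is true.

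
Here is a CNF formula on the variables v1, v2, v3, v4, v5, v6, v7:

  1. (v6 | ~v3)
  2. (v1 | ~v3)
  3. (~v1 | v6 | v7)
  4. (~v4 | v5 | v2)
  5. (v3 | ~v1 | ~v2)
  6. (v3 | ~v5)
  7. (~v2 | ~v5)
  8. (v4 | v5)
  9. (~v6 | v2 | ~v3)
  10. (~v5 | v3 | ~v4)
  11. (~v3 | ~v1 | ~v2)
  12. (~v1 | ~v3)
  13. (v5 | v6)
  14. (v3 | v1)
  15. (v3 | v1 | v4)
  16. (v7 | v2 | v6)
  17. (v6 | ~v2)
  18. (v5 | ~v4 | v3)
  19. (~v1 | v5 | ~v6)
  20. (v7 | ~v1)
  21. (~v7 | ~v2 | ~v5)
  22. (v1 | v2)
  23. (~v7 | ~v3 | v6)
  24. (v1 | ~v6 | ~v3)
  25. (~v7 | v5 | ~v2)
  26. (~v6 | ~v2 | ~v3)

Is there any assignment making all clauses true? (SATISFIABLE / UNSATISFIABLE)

UNSATISFIABLE

v3 = True:
  propagation gives v6=True, v1=True; an empty clause results — contradiction.
v3 = False:
  propagation gives v5=False, v4=True; an empty clause results — contradiction.
Every branch closes, so no satisfying assignment exists.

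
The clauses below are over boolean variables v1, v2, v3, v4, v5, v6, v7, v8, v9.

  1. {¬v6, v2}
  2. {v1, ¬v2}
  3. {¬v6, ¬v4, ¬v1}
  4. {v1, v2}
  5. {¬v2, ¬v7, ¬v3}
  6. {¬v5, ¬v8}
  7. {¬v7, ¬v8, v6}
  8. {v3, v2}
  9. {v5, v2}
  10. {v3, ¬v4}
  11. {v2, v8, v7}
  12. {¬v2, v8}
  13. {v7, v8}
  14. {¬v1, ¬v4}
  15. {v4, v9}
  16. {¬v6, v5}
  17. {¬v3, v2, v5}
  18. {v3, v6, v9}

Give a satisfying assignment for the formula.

Pure literal: v9 appears only positively; assign v9 = True.
Set v1 = True and propagate.
  then v4 is forced to False.
Set v2 = True and propagate.
  then v8 is forced to True.
  then v5 is forced to False.
  then v6 is forced to False.
  then v7 is forced to False.
v3 is now unconstrained; take v3 = False.
Every clause has at least one true literal under this assignment.

v1=1  v2=1  v3=0  v4=0  v5=0  v6=0  v7=0  v8=1  v9=1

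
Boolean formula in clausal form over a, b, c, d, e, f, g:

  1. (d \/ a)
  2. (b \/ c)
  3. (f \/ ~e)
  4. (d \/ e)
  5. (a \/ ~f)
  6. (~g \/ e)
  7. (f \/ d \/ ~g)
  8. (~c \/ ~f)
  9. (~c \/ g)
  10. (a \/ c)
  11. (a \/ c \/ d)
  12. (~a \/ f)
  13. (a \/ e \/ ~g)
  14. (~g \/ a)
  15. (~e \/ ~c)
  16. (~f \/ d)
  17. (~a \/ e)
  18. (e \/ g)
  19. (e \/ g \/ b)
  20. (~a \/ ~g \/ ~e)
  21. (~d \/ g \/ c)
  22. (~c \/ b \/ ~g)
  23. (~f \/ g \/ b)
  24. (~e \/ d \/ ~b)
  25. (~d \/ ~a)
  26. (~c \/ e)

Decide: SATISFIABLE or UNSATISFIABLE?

e = True:
  propagation gives f=True, a=True, c=False, b=True; an empty clause results — contradiction.
e = False:
  propagation gives d=True, g=False; an empty clause results — contradiction.
Every branch closes, so no satisfying assignment exists.

UNSATISFIABLE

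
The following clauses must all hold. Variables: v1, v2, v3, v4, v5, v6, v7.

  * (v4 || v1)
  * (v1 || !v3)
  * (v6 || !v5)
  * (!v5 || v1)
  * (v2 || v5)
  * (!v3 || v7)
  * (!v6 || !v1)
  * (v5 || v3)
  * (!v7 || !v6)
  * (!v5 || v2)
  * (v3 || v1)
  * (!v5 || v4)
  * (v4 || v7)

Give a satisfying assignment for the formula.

v1 = 1  v2 = 1  v3 = 1  v4 = 0  v5 = 0  v6 = 0  v7 = 1

Pure literal: v2 appears only positively; assign v2 = True.
Set v1 = True and propagate.
  then v6 is forced to False.
  then v5 is forced to False.
  then v3 is forced to True.
  then v7 is forced to True.
v4 is now unconstrained; take v4 = False.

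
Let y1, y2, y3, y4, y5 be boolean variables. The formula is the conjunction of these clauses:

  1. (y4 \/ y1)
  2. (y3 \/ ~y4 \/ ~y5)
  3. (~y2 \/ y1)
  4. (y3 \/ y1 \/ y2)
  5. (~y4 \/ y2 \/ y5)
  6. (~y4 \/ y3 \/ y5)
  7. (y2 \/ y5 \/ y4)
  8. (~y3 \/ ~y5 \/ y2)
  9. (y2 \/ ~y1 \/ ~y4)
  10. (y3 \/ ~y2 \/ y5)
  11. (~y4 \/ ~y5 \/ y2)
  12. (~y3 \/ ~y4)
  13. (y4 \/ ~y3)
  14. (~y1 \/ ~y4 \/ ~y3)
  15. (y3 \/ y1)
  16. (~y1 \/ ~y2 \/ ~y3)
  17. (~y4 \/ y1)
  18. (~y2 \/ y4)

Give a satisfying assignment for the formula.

y1=True, y2=False, y3=False, y4=False, y5=True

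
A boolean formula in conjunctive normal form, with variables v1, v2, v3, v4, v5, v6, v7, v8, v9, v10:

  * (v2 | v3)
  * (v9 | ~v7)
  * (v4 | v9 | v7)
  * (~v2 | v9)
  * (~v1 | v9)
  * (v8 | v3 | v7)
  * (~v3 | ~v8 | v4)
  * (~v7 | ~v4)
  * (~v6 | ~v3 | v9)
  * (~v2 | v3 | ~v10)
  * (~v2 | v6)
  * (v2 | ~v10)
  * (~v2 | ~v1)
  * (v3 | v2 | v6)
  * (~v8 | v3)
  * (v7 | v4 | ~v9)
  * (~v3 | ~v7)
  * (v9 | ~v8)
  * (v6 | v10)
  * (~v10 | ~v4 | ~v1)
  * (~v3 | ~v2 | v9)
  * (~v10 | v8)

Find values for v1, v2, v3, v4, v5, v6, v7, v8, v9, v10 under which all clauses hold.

v1 = False, v2 = True, v3 = True, v4 = True, v5 = False, v6 = True, v7 = False, v8 = True, v9 = True, v10 = False

Check each clause:
  1. (v2 | v3) — v2 is true.
  2. (v9 | ~v7) — ~v7 is true.
  3. (v7 | v9 | v4) — v9 is true.
  4. (~v2 | v9) — v9 is true.
  5. (~v1 | v9) — v9 is true.
  6. (v8 | v7 | v3) — v8 is true.
  7. (v4 | ~v8 | ~v3) — v4 is true.
  8. (~v7 | ~v4) — ~v7 is true.
  9. (~v3 | ~v6 | v9) — v9 is true.
  10. (~v2 | v3 | ~v10) — v3 is true.
  11. (~v2 | v6) — v6 is true.
  12. (~v10 | v2) — v2 is true.
  13. (~v1 | ~v2) — ~v1 is true.
  14. (v2 | v3 | v6) — v2 is true.
  15. (~v8 | v3) — v3 is true.
  16. (~v9 | v7 | v4) — v4 is true.
  17. (~v3 | ~v7) — ~v7 is true.
  18. (~v8 | v9) — v9 is true.
  19. (v6 | v10) — v6 is true.
  20. (~v4 | ~v10 | ~v1) — ~v10 is true.
  21. (~v3 | v9 | ~v2) — v9 is true.
  22. (v8 | ~v10) — v8 is true.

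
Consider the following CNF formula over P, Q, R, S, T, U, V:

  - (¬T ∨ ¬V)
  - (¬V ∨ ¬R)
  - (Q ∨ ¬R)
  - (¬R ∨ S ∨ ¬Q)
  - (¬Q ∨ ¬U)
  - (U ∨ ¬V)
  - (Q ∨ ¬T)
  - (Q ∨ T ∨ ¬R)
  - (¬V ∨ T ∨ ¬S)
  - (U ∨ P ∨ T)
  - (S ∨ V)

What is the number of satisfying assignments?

11

Case analysis on Q and T:
  Q=1, T=1: remaining (P,R,S,U,V) ∈ {(0,0,1,0,0); (0,1,1,0,0); (1,0,1,0,0); (1,1,1,0,0)} — 4.
  Q=1, T=0: remaining (P,R,S,U,V) ∈ {(1,0,1,0,0); (1,1,1,0,0)} — 2.
  Q=0, T=1: a clause becomes empty — 0.
  Q=0, T=0: 5 of the 32 assignments to (P,R,S,U,V) work.
Total: 4 + 2 + 0 + 5 = 11.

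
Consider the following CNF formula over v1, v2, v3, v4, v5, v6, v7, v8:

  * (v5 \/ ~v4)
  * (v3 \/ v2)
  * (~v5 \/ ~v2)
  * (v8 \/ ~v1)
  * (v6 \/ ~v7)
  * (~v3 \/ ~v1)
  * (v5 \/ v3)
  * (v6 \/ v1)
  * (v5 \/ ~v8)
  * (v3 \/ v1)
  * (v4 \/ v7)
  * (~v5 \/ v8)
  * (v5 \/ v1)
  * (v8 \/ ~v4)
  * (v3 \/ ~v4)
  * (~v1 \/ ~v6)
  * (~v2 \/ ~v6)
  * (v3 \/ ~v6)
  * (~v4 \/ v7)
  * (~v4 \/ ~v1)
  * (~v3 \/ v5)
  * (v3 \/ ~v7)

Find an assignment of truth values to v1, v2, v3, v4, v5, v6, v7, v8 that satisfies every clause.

Branch on v1: take v1 = False.
  then v6 is forced to True.
  then v3 is forced to True.
  then v5 is forced to True.
  then v2 is forced to False.
  then v8 is forced to True.
For the remaining variables, v4 = True, v7 = True works.
Every clause has at least one true literal under this assignment.
Check each clause:
  1. (~v4 \/ v5) — v5 is true.
  2. (v3 \/ v2) — v3 is true.
  3. (~v2 \/ ~v5) — ~v2 is true.
  4. (~v1 \/ v8) — v8 is true.
  5. (~v7 \/ v6) — v6 is true.
  6. (~v3 \/ ~v1) — ~v1 is true.
  7. (v3 \/ v5) — v3 is true.
  8. (v6 \/ v1) — v6 is true.
  9. (~v8 \/ v5) — v5 is true.
  10. (v1 \/ v3) — v3 is true.
  11. (v4 \/ v7) — v4 is true.
  12. (~v5 \/ v8) — v8 is true.
  13. (v1 \/ v5) — v5 is true.
  14. (~v4 \/ v8) — v8 is true.
  15. (~v4 \/ v3) — v3 is true.
  16. (~v6 \/ ~v1) — ~v1 is true.
  17. (~v6 \/ ~v2) — ~v2 is true.
  18. (v3 \/ ~v6) — v3 is true.
  19. (~v4 \/ v7) — v7 is true.
  20. (~v4 \/ ~v1) — ~v1 is true.
  21. (~v3 \/ v5) — v5 is true.
  22. (~v7 \/ v3) — v3 is true.

v1 = 0, v2 = 0, v3 = 1, v4 = 1, v5 = 1, v6 = 1, v7 = 1, v8 = 1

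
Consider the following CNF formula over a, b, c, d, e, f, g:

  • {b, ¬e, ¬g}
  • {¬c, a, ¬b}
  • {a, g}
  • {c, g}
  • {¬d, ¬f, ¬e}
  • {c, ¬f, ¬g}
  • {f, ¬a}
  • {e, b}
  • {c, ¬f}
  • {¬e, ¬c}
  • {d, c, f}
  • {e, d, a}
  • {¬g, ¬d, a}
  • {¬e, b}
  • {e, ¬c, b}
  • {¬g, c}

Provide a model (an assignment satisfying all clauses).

a=1  b=1  c=1  d=1  e=0  f=1  g=0

Set a = True and propagate.
  then f is forced to True.
  then c is forced to True.
  then e is forced to False.
  then b is forced to True.
d, g are now unconstrained; take d = True, g = False.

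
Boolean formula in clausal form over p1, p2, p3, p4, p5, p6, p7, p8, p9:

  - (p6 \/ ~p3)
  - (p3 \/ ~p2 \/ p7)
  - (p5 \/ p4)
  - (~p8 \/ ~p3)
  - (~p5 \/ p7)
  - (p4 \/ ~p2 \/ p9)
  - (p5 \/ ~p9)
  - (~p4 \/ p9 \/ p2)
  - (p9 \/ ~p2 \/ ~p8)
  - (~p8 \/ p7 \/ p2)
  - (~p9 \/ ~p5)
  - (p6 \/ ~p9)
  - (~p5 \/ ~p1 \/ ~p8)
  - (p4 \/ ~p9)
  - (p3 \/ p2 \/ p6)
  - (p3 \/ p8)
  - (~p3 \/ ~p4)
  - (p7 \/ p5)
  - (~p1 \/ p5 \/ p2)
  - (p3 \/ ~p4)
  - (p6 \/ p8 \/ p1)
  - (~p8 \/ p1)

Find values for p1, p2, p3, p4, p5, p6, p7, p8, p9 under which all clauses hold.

p1 = False, p2 = False, p3 = True, p4 = False, p5 = True, p6 = True, p7 = True, p8 = False, p9 = False

Pure literal: p6 appears only positively; assign p6 = True.
Pure literal: p7 appears only positively; assign p7 = True.
Set p1 = False and propagate.
  then p8 is forced to False.
  then p3 is forced to True.
  then p4 is forced to False.
  then p5 is forced to True.
  then p9 is forced to False.
  then p2 is forced to False.
Every clause has at least one true literal under this assignment.
Check each clause:
  1. (~p3 \/ p6) — p6 is true.
  2. (p7 \/ ~p2 \/ p3) — p3 is true.
  3. (p4 \/ p5) — p5 is true.
  4. (~p3 \/ ~p8) — ~p8 is true.
  5. (p7 \/ ~p5) — p7 is true.
  6. (~p2 \/ p4 \/ p9) — ~p2 is true.
  7. (~p9 \/ p5) — p5 is true.
  8. (p2 \/ ~p4 \/ p9) — ~p4 is true.
  9. (~p8 \/ ~p2 \/ p9) — ~p8 is true.
  10. (p2 \/ p7 \/ ~p8) — ~p8 is true.
  11. (~p9 \/ ~p5) — ~p9 is true.
  12. (p6 \/ ~p9) — p6 is true.
  13. (~p1 \/ ~p5 \/ ~p8) — ~p8 is true.
  14. (~p9 \/ p4) — ~p9 is true.
  15. (p6 \/ p2 \/ p3) — p3 is true.
  16. (p3 \/ p8) — p3 is true.
  17. (~p3 \/ ~p4) — ~p4 is true.
  18. (p7 \/ p5) — p5 is true.
  19. (~p1 \/ p2 \/ p5) — p5 is true.
  20. (p3 \/ ~p4) — p3 is true.
  21. (p6 \/ p8 \/ p1) — p6 is true.
  22. (p1 \/ ~p8) — ~p8 is true.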